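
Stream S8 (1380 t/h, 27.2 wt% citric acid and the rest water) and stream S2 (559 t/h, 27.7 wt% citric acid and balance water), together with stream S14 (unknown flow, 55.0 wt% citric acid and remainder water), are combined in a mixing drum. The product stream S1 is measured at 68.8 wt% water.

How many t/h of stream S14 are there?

Let S14 be the unknown flow. Total out = 1939 + S14.
water balance: 1408.8 + 0.450·S14 = 0.688·(1939 + S14)
(0.450 − 0.688)·S14 = 0.688×1939 − 1408.8 = -74.765
S14 = -74.765 / -0.238 = 314.14 t/h

314.1 t/h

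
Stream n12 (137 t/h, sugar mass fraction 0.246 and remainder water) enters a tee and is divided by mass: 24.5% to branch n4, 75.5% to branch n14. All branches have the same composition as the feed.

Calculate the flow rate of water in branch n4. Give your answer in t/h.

Branch n4 total = 0.245×137 = 33.565 t/h.
water in n4 = 0.754×33.565 = 25.308 t/h.

25.31 t/h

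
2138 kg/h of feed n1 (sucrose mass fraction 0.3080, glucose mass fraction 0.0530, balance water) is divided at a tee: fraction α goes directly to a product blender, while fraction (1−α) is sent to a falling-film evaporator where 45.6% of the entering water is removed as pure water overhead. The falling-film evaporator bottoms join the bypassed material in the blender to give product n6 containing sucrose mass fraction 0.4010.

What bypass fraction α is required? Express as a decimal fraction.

All 2138×0.308 = 658.5 kg/h of sucrose reaches n6, so n6 = 658.5/0.401 = 1642.2 kg/h and vapour = 495.85 kg/h.
The evaporator receives (1−α)·2138 of feed at 0.639 water and removes 0.456 of that water:
0.456×0.639×(1−α)×2138 = 495.85
(1−α) = 495.85/622.98 = 0.7959;  α = 0.2041.

0.204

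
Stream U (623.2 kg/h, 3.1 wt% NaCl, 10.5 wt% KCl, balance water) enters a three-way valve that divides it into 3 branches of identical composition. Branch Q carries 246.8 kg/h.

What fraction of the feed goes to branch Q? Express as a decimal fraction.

Fraction to Q = 246.8/623.2 = 0.3960.

0.396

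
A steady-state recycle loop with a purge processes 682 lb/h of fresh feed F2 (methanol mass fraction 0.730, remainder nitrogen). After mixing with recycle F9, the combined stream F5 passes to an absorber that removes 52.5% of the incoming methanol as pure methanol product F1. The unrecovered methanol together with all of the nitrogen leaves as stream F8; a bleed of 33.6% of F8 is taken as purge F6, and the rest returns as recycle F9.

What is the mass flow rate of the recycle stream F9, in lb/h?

593.3 lb/h

nitrogen enters only via F2 and leaves only via the purge: 682×0.270 = 0.336×(nitrogen in F8), and the absorber passes all nitrogen, so nitrogen in F5 = nitrogen in F8 = 548.04 lb/h.
methanol in F5: m_A = 682×0.730 + (1−0.336)·(1−0.525)·m_A, so m_A = 497.86/0.6846 = 727.23 lb/h.
F8 = (1−0.525)×727.23 + 548.04 = 893.47 lb/h.
Recycle F9 = (1−0.336)×893.47 = 593.26 lb/h.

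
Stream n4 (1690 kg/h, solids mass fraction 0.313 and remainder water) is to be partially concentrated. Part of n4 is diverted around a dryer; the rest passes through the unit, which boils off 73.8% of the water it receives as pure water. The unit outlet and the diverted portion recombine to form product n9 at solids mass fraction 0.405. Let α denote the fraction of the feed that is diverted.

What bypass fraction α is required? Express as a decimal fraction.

0.552

All 1690×0.313 = 528.97 kg/h of solids reaches n9, so n9 = 528.97/0.405 = 1306.1 kg/h and vapour = 383.9 kg/h.
The evaporator receives (1−α)·1690 of feed at 0.687 water and removes 0.738 of that water:
0.738×0.687×(1−α)×1690 = 383.9
(1−α) = 383.9/856.84 = 0.4480;  α = 0.5520.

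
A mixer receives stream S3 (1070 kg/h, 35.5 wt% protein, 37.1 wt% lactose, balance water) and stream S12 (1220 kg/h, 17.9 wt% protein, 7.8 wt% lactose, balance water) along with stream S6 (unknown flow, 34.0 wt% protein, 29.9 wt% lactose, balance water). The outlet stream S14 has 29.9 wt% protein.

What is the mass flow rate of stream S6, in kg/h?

Let S6 be the unknown flow. Total out = 2290 + S6.
protein balance: 598.23 + 0.340·S6 = 0.299·(2290 + S6)
(0.340 − 0.299)·S6 = 0.299×2290 − 598.23 = 86.48
S6 = 86.48 / 0.041 = 2109.3 kg/h

2109 kg/h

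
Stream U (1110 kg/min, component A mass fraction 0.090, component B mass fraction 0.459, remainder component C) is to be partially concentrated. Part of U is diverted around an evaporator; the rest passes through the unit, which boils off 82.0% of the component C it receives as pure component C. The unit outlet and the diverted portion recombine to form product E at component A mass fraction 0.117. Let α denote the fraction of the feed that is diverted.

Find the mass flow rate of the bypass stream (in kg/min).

417.4 kg/min

All 1110×0.090 = 99.9 kg/min of component A reaches E, so E = 99.9/0.117 = 853.85 kg/min and vapour = 256.15 kg/min.
The evaporator receives (1−α)·1110 of feed at 0.451 component C and removes 0.820 of that component C:
0.820×0.451×(1−α)×1110 = 256.15
(1−α) = 256.15/410.5 = 0.6240;  α = 0.3760.
Bypass flow = 0.3760×1110 = 417.36 kg/min.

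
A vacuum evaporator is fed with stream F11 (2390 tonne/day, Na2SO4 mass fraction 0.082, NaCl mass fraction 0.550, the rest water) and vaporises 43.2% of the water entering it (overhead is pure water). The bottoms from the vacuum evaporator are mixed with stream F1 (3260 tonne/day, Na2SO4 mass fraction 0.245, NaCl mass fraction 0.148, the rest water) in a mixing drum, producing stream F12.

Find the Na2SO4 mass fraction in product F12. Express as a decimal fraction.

0.189

Vapour removed = 0.432×0.368×2390 = 379.95 tonne/day; concentrate = 2010 tonne/day.
Na2SO4 reaching the mixer = 195.98 (from concentrate) + 3260×0.245 = 994.68 tonne/day.
Product flow = 2010 + 3260 = 5270 tonne/day; Na2SO4 fraction = 0.189.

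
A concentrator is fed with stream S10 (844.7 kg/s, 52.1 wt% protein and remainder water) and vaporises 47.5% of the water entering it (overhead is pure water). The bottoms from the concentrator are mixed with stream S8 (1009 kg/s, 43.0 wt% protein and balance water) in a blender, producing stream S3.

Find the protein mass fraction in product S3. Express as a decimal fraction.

Vapour removed = 0.475×0.479×844.7 = 192.19 kg/s; concentrate = 652.51 kg/s.
protein reaching the mixer = 440.09 (from concentrate) + 1009×0.430 = 873.96 kg/s.
Product flow = 652.51 + 1009 = 1661.5 kg/s; protein fraction = 0.526.

0.526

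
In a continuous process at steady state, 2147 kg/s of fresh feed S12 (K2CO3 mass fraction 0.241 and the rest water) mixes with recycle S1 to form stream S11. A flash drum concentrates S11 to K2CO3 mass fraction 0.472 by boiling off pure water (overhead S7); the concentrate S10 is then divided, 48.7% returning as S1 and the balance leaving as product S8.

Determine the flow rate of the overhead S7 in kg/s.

1051 kg/s

Overall K2CO3 balance (none leaves overhead): K2CO3 in fresh feed = K2CO3 in product, i.e. 2147×0.241 = (1−0.487)·S10·0.472.
S10 = 517.43/(0.472×0.513) = 2136.9 kg/s.
Recycle S1 = 0.487×2136.9 = 1040.7 kg/s.
Combined feed S11 = 2147 + 1040.7 = 3187.7 kg/s.
Overhead S7 = S11 − S10 = 3187.7 − 2136.9 = 1050.8 kg/s.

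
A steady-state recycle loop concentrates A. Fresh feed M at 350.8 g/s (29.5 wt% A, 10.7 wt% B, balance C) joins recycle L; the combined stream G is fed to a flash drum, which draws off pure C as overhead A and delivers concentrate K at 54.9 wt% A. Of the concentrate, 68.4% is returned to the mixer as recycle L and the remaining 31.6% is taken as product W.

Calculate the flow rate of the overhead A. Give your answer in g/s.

Overall A balance (none leaves overhead): A in fresh feed = A in product, i.e. 350.8×0.295 = (1−0.684)·K·0.549.
K = 103.49/(0.549×0.316) = 596.52 g/s.
Recycle L = 0.684×596.52 = 408.02 g/s.
Combined feed G = 350.8 + 408.02 = 758.82 g/s.
Overhead A = G − K = 758.82 − 596.52 = 162.3 g/s.

162.3 g/s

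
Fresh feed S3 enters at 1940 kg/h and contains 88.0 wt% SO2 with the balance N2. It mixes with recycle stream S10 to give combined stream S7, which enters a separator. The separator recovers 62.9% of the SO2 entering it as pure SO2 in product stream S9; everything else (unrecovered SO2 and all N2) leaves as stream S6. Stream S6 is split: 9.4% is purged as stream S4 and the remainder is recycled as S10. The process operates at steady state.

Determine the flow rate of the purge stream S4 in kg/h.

322.5 kg/h

N2 enters only via S3 and leaves only via the purge: 1940×0.120 = 0.094×(N2 in S6), and the separator passes all N2, so N2 in S7 = N2 in S6 = 2476.6 kg/h.
SO2 in S7: m_A = 1940×0.880 + (1−0.094)·(1−0.629)·m_A, so m_A = 1707.2/0.6639 = 2571.6 kg/h.
S6 = (1−0.629)×2571.6 + 2476.6 = 3430.6 kg/h.
Purge S4 = 0.094×3430.6 = 322.48 kg/h.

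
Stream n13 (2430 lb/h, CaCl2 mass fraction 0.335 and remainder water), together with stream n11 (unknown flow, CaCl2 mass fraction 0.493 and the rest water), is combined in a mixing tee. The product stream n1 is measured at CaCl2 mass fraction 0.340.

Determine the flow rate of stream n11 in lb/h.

79.41 lb/h

Let n11 be the unknown flow. Total out = 2430 + n11.
CaCl2 balance: 814.05 + 0.493·n11 = 0.340·(2430 + n11)
(0.493 − 0.340)·n11 = 0.340×2430 − 814.05 = 12.15
n11 = 12.15 / 0.153 = 79.412 lb/h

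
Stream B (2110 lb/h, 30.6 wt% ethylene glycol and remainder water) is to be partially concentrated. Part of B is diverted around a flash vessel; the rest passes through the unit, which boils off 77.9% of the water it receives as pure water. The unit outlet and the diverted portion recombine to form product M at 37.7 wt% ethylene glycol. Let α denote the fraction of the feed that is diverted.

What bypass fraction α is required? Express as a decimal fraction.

All 2110×0.306 = 645.66 lb/h of ethylene glycol reaches M, so M = 645.66/0.377 = 1712.6 lb/h and vapour = 397.37 lb/h.
The evaporator receives (1−α)·2110 of feed at 0.694 water and removes 0.779 of that water:
0.779×0.694×(1−α)×2110 = 397.37
(1−α) = 397.37/1140.7 = 0.3484;  α = 0.6516.

0.652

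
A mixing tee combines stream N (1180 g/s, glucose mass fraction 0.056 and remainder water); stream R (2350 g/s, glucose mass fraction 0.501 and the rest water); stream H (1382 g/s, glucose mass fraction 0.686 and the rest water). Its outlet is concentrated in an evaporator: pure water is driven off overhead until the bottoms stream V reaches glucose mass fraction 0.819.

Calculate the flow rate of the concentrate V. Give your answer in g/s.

2676 g/s

glucose entering = 1180×0.056 + 2350×0.501 + 1382×0.686 = 2191.5 g/s.
All glucose reports to V, so V = 2191.5/0.819 = 2675.8 g/s.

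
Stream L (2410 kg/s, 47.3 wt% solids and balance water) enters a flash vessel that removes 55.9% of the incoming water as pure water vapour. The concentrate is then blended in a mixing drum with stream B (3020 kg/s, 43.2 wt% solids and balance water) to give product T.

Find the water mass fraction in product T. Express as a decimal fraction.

Vapour removed = 0.559×0.527×2410 = 709.97 kg/s; concentrate = 1700 kg/s.
water reaching the mixer = 560.1 (from concentrate) + 3020×0.568 = 2275.5 kg/s.
Product flow = 1700 + 3020 = 4720 kg/s; water fraction = 0.4821.

0.4821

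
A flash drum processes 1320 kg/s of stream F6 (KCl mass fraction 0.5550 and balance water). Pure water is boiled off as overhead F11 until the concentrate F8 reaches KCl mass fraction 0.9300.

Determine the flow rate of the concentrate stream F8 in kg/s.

787.7 kg/s

KCl is conserved: 1320×0.555 = 732.6 kg/s all reports to the concentrate.
Concentrate = 732.6/(target fraction) = 787.74 kg/s.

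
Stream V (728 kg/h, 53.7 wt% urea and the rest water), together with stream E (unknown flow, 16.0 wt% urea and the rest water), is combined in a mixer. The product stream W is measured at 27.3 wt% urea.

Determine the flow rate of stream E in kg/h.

1701 kg/h

Let E be the unknown flow. Total out = 728 + E.
urea balance: 390.94 + 0.160·E = 0.273·(728 + E)
(0.160 − 0.273)·E = 0.273×728 − 390.94 = -192.19
E = -192.19 / -0.113 = 1700.8 kg/h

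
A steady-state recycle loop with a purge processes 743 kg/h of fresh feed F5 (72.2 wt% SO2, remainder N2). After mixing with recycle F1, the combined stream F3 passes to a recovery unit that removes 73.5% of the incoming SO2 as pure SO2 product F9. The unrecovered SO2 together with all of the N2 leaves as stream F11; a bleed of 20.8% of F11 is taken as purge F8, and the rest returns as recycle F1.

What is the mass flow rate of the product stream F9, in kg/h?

SO2 in F3: m_A = 743×0.722 + (1−0.208)·(1−0.735)·m_A, so m_A = 536.45/0.7901 = 678.94 kg/h.
Product F9 = 0.735×678.94 = 499.02 kg/h.

499 kg/h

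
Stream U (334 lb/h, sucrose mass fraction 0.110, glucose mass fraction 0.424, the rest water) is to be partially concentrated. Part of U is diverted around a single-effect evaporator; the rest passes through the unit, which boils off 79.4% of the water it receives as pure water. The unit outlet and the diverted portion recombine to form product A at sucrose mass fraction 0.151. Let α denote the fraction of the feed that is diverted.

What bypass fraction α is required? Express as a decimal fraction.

All 334×0.110 = 36.74 lb/h of sucrose reaches A, so A = 36.74/0.151 = 243.31 lb/h and vapour = 90.689 lb/h.
The evaporator receives (1−α)·334 of feed at 0.466 water and removes 0.794 of that water:
0.794×0.466×(1−α)×334 = 90.689
(1−α) = 90.689/123.58 = 0.7338;  α = 0.2662.

0.266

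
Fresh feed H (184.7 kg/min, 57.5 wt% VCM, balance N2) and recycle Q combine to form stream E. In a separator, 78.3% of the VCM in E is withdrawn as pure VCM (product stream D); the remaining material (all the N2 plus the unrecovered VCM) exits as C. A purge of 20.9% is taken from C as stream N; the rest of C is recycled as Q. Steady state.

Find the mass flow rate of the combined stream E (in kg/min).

503.8 kg/min

N2 enters only via H and leaves only via the purge: 184.7×0.425 = 0.209×(N2 in C), and the separator passes all N2, so N2 in E = N2 in C = 375.59 kg/min.
VCM in E: m_A = 184.7×0.575 + (1−0.209)·(1−0.783)·m_A, so m_A = 106.2/0.8284 = 128.21 kg/min.
E = 128.21 + 375.59 = 503.8 kg/min.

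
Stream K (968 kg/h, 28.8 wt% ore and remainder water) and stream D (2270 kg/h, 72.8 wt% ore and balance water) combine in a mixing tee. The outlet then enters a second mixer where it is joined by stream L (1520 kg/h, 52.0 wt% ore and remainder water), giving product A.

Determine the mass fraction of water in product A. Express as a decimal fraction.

0.428

Overall, product flow = 4758 kg/h.
water in = 968×0.712 + 2270×0.272 + 1520×0.480 = 2036.3 kg/h.
water fraction in A = 0.428.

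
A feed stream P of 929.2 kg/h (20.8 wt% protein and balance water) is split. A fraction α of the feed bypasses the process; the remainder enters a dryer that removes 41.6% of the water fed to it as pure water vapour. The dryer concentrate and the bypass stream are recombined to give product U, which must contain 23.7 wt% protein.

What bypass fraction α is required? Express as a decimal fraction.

0.629

All 929.2×0.208 = 193.27 kg/h of protein reaches U, so U = 193.27/0.237 = 815.5 kg/h and vapour = 113.7 kg/h.
The evaporator receives (1−α)·929.2 of feed at 0.792 water and removes 0.416 of that water:
0.416×0.792×(1−α)×929.2 = 113.7
(1−α) = 113.7/306.15 = 0.3714;  α = 0.6286.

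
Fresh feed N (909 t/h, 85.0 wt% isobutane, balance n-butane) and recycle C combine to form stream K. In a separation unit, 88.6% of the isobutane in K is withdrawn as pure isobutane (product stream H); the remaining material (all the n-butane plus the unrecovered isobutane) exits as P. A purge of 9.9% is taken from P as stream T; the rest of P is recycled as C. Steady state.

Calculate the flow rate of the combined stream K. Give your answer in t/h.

2238 t/h

n-butane enters only via N and leaves only via the purge: 909×0.150 = 0.099×(n-butane in P), and the separation unit passes all n-butane, so n-butane in K = n-butane in P = 1377.3 t/h.
isobutane in K: m_A = 909×0.850 + (1−0.099)·(1−0.886)·m_A, so m_A = 772.65/0.8973 = 861.1 t/h.
K = 861.1 + 1377.3 = 2238.4 t/h.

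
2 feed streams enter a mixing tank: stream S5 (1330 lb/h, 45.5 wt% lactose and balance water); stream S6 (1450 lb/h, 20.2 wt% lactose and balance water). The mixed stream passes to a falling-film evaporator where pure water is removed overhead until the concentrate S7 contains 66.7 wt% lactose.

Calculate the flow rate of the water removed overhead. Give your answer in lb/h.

1434 lb/h

lactose entering = 1330×0.455 + 1450×0.202 = 898.05 lb/h.
All lactose reports to S7, so S7 = 898.05/0.667 = 1346.4 lb/h.
Total feed = 2780 lb/h; overhead = 2780 − 1346.4 = 1433.6 lb/h.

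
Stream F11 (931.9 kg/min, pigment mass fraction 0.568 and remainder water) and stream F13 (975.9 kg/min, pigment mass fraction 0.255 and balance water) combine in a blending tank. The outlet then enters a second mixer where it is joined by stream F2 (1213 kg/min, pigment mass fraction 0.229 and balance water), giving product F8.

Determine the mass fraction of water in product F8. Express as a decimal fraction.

Overall, product flow = 3120.8 kg/min.
water in = 931.9×0.432 + 975.9×0.745 + 1213×0.771 = 2064.8 kg/min.
water fraction in F8 = 0.662.

0.662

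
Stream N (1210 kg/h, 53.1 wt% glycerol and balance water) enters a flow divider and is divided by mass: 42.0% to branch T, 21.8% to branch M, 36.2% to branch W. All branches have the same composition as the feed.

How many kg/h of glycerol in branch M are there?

Branch M total = 0.218×1210 = 263.78 kg/h.
glycerol in M = 0.531×263.78 = 140.07 kg/h.

140.1 kg/h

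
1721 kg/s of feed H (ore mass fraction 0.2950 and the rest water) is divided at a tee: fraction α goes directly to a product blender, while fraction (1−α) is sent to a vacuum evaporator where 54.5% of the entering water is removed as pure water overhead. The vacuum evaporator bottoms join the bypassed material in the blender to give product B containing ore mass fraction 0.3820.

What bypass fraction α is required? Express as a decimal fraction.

All 1721×0.295 = 507.69 kg/s of ore reaches B, so B = 507.69/0.382 = 1329 kg/s and vapour = 391.96 kg/s.
The evaporator receives (1−α)·1721 of feed at 0.705 water and removes 0.545 of that water:
0.545×0.705×(1−α)×1721 = 391.96
(1−α) = 391.96/661.25 = 0.5927;  α = 0.4073.

0.407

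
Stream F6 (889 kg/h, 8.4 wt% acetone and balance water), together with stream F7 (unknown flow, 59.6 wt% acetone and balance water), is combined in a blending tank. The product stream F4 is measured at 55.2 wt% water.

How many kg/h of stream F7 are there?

2186 kg/h

Let F7 be the unknown flow. Total out = 889 + F7.
water balance: 814.32 + 0.404·F7 = 0.552·(889 + F7)
(0.404 − 0.552)·F7 = 0.552×889 − 814.32 = -323.6
F7 = -323.6 / -0.148 = 2186.5 kg/h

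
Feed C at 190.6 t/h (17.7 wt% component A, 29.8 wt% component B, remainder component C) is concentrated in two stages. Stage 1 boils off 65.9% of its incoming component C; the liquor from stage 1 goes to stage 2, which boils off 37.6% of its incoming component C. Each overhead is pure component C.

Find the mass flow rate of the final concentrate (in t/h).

111.8 t/h

component C in feed = 190.6×0.525 = 100.06 t/h.
After stage 1: component C left = (1−0.659)×100.06 = 34.122; stream total = 124.66 t/h.
After stage 2: component C left = (1−0.376)×34.122 = 21.292; final concentrate = 111.83 t/h.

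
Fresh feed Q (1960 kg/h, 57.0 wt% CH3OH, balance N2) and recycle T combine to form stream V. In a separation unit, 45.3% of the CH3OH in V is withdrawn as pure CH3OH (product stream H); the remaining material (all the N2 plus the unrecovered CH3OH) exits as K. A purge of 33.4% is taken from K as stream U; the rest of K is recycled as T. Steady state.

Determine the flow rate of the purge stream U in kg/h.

N2 enters only via Q and leaves only via the purge: 1960×0.430 = 0.334×(N2 in K), and the separation unit passes all N2, so N2 in V = N2 in K = 2523.4 kg/h.
CH3OH in V: m_A = 1960×0.570 + (1−0.334)·(1−0.453)·m_A, so m_A = 1117.2/0.6357 = 1757.4 kg/h.
K = (1−0.453)×1757.4 + 2523.4 = 3484.7 kg/h.
Purge U = 0.334×3484.7 = 1163.9 kg/h.

1164 kg/h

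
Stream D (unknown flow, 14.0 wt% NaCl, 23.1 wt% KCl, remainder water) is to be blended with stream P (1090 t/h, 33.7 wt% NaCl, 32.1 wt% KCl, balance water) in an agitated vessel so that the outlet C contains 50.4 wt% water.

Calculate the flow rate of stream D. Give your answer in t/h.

Let D be the unknown flow. Total out = 1090 + D.
water balance: 372.78 + 0.629·D = 0.504·(1090 + D)
(0.629 − 0.504)·D = 0.504×1090 − 372.78 = 176.58
D = 176.58 / 0.125 = 1412.6 t/h

1413 t/h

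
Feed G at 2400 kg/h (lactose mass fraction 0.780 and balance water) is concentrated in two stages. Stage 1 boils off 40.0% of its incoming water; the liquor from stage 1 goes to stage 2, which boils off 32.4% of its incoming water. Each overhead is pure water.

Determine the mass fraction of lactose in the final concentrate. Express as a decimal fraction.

water in feed = 2400×0.220 = 528 kg/h.
After stage 1: water left = (1−0.400)×528 = 316.8; stream total = 2188.8 kg/h.
After stage 2: water left = (1−0.324)×316.8 = 214.16; final concentrate = 2086.2 kg/h.
lactose fraction = 1872/2086.2 = 0.897.

0.897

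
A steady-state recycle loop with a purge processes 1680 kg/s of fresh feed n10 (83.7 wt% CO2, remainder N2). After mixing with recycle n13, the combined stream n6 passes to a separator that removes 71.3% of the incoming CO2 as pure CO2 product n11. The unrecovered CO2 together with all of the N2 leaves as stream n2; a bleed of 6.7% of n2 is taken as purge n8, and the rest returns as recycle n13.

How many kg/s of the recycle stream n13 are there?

N2 enters only via n10 and leaves only via the purge: 1680×0.163 = 0.067×(N2 in n2), and the separator passes all N2, so N2 in n6 = N2 in n2 = 4087.2 kg/s.
CO2 in n6: m_A = 1680×0.837 + (1−0.067)·(1−0.713)·m_A, so m_A = 1406.2/0.7322 = 1920.4 kg/s.
n2 = (1−0.713)×1920.4 + 4087.2 = 4638.3 kg/s.
Recycle n13 = (1−0.067)×4638.3 = 4327.5 kg/s.

4328 kg/s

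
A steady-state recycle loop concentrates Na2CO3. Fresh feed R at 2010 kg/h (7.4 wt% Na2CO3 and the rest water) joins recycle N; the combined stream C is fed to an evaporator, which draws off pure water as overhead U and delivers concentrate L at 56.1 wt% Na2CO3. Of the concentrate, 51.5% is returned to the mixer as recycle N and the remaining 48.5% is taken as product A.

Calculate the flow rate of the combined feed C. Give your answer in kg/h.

2292 kg/h

Overall Na2CO3 balance (none leaves overhead): Na2CO3 in fresh feed = Na2CO3 in product, i.e. 2010×0.074 = (1−0.515)·L·0.561.
L = 148.74/(0.561×0.485) = 546.67 kg/h.
Recycle N = 0.515×546.67 = 281.53 kg/h.
Combined feed C = 2010 + 281.53 = 2291.5 kg/h.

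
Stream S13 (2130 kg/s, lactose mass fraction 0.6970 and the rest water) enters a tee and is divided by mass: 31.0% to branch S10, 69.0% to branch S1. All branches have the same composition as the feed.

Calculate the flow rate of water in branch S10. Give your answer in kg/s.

Branch S10 total = 0.310×2130 = 660.3 kg/s.
water in S10 = 0.303×660.3 = 200.07 kg/s.

200.1 kg/s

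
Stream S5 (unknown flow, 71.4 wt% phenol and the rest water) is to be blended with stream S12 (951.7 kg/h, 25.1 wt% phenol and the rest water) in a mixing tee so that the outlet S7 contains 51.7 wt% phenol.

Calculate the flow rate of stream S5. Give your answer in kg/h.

1285 kg/h

Let S5 be the unknown flow. Total out = 951.7 + S5.
phenol balance: 238.88 + 0.714·S5 = 0.517·(951.7 + S5)
(0.714 − 0.517)·S5 = 0.517×951.7 − 238.88 = 253.15
S5 = 253.15 / 0.197 = 1285 kg/h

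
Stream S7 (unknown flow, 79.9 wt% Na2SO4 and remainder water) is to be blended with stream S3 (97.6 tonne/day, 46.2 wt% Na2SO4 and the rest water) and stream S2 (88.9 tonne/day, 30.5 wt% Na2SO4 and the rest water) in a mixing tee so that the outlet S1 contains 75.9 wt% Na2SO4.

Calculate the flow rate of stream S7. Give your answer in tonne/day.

1734 tonne/day

Let S7 be the unknown flow. Total out = 186.5 + S7.
Na2SO4 balance: 72.206 + 0.799·S7 = 0.759·(186.5 + S7)
(0.799 − 0.759)·S7 = 0.759×186.5 − 72.206 = 69.348
S7 = 69.348 / 0.040 = 1733.7 tonne/day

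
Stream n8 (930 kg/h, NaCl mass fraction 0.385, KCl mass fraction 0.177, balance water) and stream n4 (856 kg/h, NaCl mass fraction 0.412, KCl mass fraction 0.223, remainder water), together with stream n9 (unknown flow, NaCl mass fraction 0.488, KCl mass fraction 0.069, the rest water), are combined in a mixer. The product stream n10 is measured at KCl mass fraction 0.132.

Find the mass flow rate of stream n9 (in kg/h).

Let n9 be the unknown flow. Total out = 1786 + n9.
KCl balance: 355.5 + 0.069·n9 = 0.132·(1786 + n9)
(0.069 − 0.132)·n9 = 0.132×1786 − 355.5 = -119.75
n9 = -119.75 / -0.063 = 1900.7 kg/h

1901 kg/h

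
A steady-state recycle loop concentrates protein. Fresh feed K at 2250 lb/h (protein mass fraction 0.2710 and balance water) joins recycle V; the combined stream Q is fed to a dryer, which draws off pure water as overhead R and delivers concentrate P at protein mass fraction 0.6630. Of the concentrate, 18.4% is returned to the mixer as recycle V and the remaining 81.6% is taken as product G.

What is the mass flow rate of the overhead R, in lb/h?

Overall protein balance (none leaves overhead): protein in fresh feed = protein in product, i.e. 2250×0.271 = (1−0.184)·P·0.663.
P = 609.75/(0.663×0.816) = 1127.1 lb/h.
Recycle V = 0.184×1127.1 = 207.38 lb/h.
Combined feed Q = 2250 + 207.38 = 2457.4 lb/h.
Overhead R = Q − P = 2457.4 − 1127.1 = 1330.3 lb/h.

1330 lb/h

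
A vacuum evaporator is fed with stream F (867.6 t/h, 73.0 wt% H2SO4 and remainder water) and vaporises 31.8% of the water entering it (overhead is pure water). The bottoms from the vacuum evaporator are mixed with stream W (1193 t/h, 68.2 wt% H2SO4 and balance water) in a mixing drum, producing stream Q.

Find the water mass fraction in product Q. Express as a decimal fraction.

0.271

Vapour removed = 0.318×0.270×867.6 = 74.492 t/h; concentrate = 793.11 t/h.
water reaching the mixer = 159.76 (from concentrate) + 1193×0.318 = 539.13 t/h.
Product flow = 793.11 + 1193 = 1986.1 t/h; water fraction = 0.271.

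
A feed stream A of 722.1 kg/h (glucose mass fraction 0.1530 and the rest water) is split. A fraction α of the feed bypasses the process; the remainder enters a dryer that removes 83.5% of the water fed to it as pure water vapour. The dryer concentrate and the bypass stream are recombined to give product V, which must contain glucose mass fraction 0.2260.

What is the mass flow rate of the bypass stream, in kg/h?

All 722.1×0.153 = 110.48 kg/h of glucose reaches V, so V = 110.48/0.226 = 488.86 kg/h and vapour = 233.24 kg/h.
The evaporator receives (1−α)·722.1 of feed at 0.847 water and removes 0.835 of that water:
0.835×0.847×(1−α)×722.1 = 233.24
(1−α) = 233.24/510.7 = 0.4567;  α = 0.5433.
Bypass flow = 0.5433×722.1 = 392.31 kg/h.

392.3 kg/h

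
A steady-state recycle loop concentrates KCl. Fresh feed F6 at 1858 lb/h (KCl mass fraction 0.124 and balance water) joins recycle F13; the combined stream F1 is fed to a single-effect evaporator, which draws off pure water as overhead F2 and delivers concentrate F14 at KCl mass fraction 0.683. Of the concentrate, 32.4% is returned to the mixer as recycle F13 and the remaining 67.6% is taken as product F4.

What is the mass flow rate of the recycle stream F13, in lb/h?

Overall KCl balance (none leaves overhead): KCl in fresh feed = KCl in product, i.e. 1858×0.124 = (1−0.324)·F14·0.683.
F14 = 230.39/(0.683×0.676) = 499 lb/h.
Recycle F13 = 0.324×499 = 161.68 lb/h.

161.7 lb/h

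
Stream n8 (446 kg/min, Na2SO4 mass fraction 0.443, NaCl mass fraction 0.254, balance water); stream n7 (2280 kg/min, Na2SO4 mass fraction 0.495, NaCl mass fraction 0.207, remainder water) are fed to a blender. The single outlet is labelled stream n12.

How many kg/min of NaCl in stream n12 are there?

585.2 kg/min

NaCl out = NaCl in = 446×0.254 + 2280×0.207 = 585.24 kg/min.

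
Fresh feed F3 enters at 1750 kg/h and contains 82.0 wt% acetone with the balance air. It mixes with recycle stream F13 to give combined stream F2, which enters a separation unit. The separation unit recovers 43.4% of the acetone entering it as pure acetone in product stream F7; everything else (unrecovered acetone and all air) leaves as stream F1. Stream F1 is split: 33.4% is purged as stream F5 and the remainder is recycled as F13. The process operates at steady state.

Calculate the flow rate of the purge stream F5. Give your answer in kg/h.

750.4 kg/h

air enters only via F3 and leaves only via the purge: 1750×0.180 = 0.334×(air in F1), and the separation unit passes all air, so air in F2 = air in F1 = 943.11 kg/h.
acetone in F2: m_A = 1750×0.820 + (1−0.334)·(1−0.434)·m_A, so m_A = 1435/0.6230 = 2303.2 kg/h.
F1 = (1−0.434)×2303.2 + 943.11 = 2246.7 kg/h.
Purge F5 = 0.334×2246.7 = 750.41 kg/h.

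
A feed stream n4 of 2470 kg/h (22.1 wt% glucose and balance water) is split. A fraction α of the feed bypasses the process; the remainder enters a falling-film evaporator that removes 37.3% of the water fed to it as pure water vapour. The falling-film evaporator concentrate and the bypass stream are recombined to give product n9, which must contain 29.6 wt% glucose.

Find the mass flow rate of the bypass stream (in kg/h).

316.1 kg/h

All 2470×0.221 = 545.87 kg/h of glucose reaches n9, so n9 = 545.87/0.296 = 1844.2 kg/h and vapour = 625.84 kg/h.
The evaporator receives (1−α)·2470 of feed at 0.779 water and removes 0.373 of that water:
0.373×0.779×(1−α)×2470 = 625.84
(1−α) = 625.84/717.7 = 0.8720;  α = 0.1280.
Bypass flow = 0.1280×2470 = 316.13 kg/h.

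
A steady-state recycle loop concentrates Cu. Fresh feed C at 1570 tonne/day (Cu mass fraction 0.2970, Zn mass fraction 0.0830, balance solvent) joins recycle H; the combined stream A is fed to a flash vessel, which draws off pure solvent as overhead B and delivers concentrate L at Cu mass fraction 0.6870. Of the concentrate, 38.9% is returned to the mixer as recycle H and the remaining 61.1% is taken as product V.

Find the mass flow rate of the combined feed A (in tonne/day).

2002 tonne/day

Overall Cu balance (none leaves overhead): Cu in fresh feed = Cu in product, i.e. 1570×0.297 = (1−0.389)·L·0.687.
L = 466.29/(0.687×0.611) = 1110.9 tonne/day.
Recycle H = 0.389×1110.9 = 432.12 tonne/day.
Combined feed A = 1570 + 432.12 = 2002.1 tonne/day.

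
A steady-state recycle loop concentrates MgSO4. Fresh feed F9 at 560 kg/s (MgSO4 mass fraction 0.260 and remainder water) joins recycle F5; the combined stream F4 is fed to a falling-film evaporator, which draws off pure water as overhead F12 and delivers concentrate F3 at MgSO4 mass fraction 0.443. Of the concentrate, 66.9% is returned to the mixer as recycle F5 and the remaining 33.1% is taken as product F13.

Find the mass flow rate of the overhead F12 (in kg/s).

231.3 kg/s

Overall MgSO4 balance (none leaves overhead): MgSO4 in fresh feed = MgSO4 in product, i.e. 560×0.260 = (1−0.669)·F3·0.443.
F3 = 145.6/(0.443×0.331) = 992.96 kg/s.
Recycle F5 = 0.669×992.96 = 664.29 kg/s.
Combined feed F4 = 560 + 664.29 = 1224.3 kg/s.
Overhead F12 = F4 − F3 = 1224.3 − 992.96 = 231.33 kg/s.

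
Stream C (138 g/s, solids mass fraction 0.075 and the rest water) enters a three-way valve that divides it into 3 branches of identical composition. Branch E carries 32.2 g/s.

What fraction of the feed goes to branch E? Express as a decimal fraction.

Fraction to E = 32.2/138 = 0.2333.

0.233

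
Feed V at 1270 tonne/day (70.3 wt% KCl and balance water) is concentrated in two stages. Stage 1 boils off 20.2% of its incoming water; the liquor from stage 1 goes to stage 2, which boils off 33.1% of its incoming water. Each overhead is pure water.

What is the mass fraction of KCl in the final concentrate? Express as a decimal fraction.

water in feed = 1270×0.297 = 377.19 tonne/day.
After stage 1: water left = (1−0.202)×377.19 = 301; stream total = 1193.8 tonne/day.
After stage 2: water left = (1−0.331)×301 = 201.37; final concentrate = 1094.2 tonne/day.
KCl fraction = 892.81/1094.2 = 0.816.

0.816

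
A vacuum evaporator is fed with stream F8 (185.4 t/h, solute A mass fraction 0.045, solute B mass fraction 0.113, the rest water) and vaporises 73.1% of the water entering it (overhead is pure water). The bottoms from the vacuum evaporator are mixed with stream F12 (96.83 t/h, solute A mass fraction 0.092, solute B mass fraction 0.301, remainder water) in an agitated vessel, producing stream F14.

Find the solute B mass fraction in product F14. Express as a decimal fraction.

0.298

Vapour removed = 0.731×0.842×185.4 = 114.11 t/h; concentrate = 71.286 t/h.
solute B reaching the mixer = 20.95 (from concentrate) + 96.83×0.301 = 50.096 t/h.
Product flow = 71.286 + 96.83 = 168.12 t/h; solute B fraction = 0.298.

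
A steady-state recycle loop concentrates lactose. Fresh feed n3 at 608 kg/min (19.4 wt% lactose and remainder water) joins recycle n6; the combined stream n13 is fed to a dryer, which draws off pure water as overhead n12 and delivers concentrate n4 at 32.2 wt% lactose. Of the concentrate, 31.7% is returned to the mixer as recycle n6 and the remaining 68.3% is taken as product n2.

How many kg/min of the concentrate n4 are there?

536.3 kg/min

Overall lactose balance (none leaves overhead): lactose in fresh feed = lactose in product, i.e. 608×0.194 = (1−0.317)·n4·0.322.
n4 = 117.95/(0.322×0.683) = 536.33 kg/min.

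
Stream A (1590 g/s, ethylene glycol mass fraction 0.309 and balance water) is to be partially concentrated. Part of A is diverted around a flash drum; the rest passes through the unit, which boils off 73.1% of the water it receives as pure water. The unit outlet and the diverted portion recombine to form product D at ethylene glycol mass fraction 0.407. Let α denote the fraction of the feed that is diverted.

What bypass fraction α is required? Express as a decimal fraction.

All 1590×0.309 = 491.31 g/s of ethylene glycol reaches D, so D = 491.31/0.407 = 1207.1 g/s and vapour = 382.85 g/s.
The evaporator receives (1−α)·1590 of feed at 0.691 water and removes 0.731 of that water:
0.731×0.691×(1−α)×1590 = 382.85
(1−α) = 382.85/803.14 = 0.4767;  α = 0.5233.

0.523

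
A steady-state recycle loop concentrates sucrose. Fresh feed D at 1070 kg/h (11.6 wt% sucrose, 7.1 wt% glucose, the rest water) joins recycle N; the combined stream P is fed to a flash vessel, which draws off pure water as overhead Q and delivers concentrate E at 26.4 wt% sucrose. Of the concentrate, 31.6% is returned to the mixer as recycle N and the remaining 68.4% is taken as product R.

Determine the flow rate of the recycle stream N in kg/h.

Overall sucrose balance (none leaves overhead): sucrose in fresh feed = sucrose in product, i.e. 1070×0.116 = (1−0.316)·E·0.264.
E = 124.12/(0.264×0.684) = 687.36 kg/h.
Recycle N = 0.316×687.36 = 217.2 kg/h.

217.2 kg/h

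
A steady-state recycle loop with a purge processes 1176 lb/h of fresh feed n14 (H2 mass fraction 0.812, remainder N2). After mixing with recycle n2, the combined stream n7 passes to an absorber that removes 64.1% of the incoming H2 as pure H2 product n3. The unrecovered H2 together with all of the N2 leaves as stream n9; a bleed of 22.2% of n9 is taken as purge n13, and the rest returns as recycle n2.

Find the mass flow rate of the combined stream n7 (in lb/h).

N2 enters only via n14 and leaves only via the purge: 1176×0.188 = 0.222×(N2 in n9), and the absorber passes all N2, so N2 in n7 = N2 in n9 = 995.89 lb/h.
H2 in n7: m_A = 1176×0.812 + (1−0.222)·(1−0.641)·m_A, so m_A = 954.91/0.7207 = 1325 lb/h.
n7 = 1325 + 995.89 = 2320.9 lb/h.

2321 lb/h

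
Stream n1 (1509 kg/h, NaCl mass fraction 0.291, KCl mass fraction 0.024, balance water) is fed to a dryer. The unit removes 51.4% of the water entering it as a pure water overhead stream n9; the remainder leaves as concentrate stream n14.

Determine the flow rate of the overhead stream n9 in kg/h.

water entering = 1509×0.685 = 1033.7 kg/h; overhead removed = 0.514×1033.7 = 531.3 kg/h.

531.3 kg/h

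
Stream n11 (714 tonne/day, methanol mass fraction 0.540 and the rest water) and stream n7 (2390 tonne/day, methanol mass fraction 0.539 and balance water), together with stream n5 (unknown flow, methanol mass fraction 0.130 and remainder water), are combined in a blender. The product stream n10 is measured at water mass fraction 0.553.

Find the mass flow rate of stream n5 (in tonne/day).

Let n5 be the unknown flow. Total out = 3104 + n5.
water balance: 1430.2 + 0.870·n5 = 0.553·(3104 + n5)
(0.870 − 0.553)·n5 = 0.553×3104 − 1430.2 = 286.28
n5 = 286.28 / 0.317 = 903.1 tonne/day

903.1 tonne/day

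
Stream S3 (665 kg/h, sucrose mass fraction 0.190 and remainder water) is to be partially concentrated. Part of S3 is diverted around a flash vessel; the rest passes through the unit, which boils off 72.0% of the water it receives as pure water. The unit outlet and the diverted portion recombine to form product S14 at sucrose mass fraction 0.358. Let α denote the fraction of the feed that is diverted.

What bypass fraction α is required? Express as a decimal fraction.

0.195

All 665×0.190 = 126.35 kg/h of sucrose reaches S14, so S14 = 126.35/0.358 = 352.93 kg/h and vapour = 312.07 kg/h.
The evaporator receives (1−α)·665 of feed at 0.810 water and removes 0.720 of that water:
0.720×0.810×(1−α)×665 = 312.07
(1−α) = 312.07/387.83 = 0.8047;  α = 0.1953.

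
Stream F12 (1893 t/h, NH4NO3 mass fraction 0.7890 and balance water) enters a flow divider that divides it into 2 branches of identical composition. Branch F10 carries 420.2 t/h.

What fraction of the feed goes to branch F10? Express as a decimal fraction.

Fraction to F10 = 420.2/1893 = 0.2220.

0.222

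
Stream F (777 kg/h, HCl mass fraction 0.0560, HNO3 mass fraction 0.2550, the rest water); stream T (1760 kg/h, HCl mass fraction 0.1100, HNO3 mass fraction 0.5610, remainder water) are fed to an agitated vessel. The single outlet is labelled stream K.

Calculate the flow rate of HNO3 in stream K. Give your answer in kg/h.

HNO3 out = HNO3 in = 777×0.255 + 1760×0.561 = 1185.5 kg/h.

1185 kg/h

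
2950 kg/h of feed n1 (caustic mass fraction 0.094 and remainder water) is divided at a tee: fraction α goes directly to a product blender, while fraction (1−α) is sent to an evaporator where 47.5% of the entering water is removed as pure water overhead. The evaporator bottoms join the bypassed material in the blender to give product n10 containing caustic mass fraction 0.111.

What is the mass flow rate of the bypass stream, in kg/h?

1900 kg/h

All 2950×0.094 = 277.3 kg/h of caustic reaches n10, so n10 = 277.3/0.111 = 2498.2 kg/h and vapour = 451.8 kg/h.
The evaporator receives (1−α)·2950 of feed at 0.906 water and removes 0.475 of that water:
0.475×0.906×(1−α)×2950 = 451.8
(1−α) = 451.8/1269.5 = 0.3559;  α = 0.6441.
Bypass flow = 0.6441×2950 = 1900.2 kg/h.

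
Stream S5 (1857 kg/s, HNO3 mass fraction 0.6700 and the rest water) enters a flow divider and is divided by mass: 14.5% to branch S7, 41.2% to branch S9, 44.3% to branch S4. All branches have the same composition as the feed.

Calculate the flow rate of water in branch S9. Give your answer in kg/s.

Branch S9 total = 0.412×1857 = 765.08 kg/s.
water in S9 = 0.330×765.08 = 252.48 kg/s.

252.5 kg/s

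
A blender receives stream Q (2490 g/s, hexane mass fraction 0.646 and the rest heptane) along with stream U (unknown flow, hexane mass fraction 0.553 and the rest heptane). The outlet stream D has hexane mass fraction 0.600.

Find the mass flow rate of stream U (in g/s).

Let U be the unknown flow. Total out = 2490 + U.
hexane balance: 1608.5 + 0.553·U = 0.600·(2490 + U)
(0.553 − 0.600)·U = 0.600×2490 − 1608.5 = -114.54
U = -114.54 / -0.047 = 2437 g/s

2437 g/s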